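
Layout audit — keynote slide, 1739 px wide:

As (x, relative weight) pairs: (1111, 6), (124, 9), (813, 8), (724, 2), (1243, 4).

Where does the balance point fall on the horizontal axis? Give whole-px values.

Σw = 6 + 9 + 8 + 2 + 4 = 29.
x: (6·1111 + 9·124 + 8·813 + 2·724 + 4·1243) / 29 = 20706 / 29 ≈ 714.00

x ≈ 714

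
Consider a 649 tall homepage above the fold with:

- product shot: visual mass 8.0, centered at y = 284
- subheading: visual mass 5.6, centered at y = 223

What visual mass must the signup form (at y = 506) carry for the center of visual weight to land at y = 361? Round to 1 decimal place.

w ≈ 9.6

Known weights sum to 8.0 + 5.6 = 13.6; their moment is 8.0·284 + 5.6·223 = 3520.8.
For the centroid to hit 361: (3520.8 + w·506) / (13.6 + w) = 361.
Rearranging, w·(506 − 361) = 361·13.6 − 3520.8 = 1388.8, so w ≈ 1388.8/145 = 9.58.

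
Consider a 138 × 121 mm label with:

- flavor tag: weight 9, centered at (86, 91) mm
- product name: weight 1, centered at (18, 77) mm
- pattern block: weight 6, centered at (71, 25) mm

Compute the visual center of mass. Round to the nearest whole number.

(76, 65)

Total weight = 9 + 1 + 6 = 16.
Σw·x = 9·86 + 1·18 + 6·71 = 1218, so x̄ = 1218/16 ≈ 76.12.
Σw·y = 9·91 + 1·77 + 6·25 = 1046, so ȳ = 1046/16 ≈ 65.38.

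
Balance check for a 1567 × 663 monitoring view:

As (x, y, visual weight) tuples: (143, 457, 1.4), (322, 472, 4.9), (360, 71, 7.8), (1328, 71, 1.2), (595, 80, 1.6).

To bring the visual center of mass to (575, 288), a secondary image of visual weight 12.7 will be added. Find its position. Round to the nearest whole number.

With the secondary image, Σw becomes 1.4 + 4.9 + 7.8 + 1.2 + 1.6 + 12.7 = 29.6.
Along x: (7131.6 + 12.7·x) / 29.6 = 575 (existing moment 1.4·143 + 4.9·322 + 7.8·360 + 1.2·1328 + 1.6·595 = 7131.6) ⇒ x = (17020.0 − 7131.6) / 12.7 ≈ 778.61.
Along y: (3719.6 + 12.7·y) / 29.6 = 288 (existing moment 1.4·457 + 4.9·472 + 7.8·71 + 1.2·71 + 1.6·80 = 3719.6) ⇒ y = (8524.8 − 3719.6) / 12.7 ≈ 378.36.

(779, 378)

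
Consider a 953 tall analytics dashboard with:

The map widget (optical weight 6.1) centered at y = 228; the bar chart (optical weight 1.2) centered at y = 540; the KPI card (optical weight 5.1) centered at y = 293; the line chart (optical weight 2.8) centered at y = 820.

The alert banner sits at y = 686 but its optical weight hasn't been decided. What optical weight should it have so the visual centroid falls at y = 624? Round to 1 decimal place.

w ≈ 59.0

Existing Σw = 15.2 (6.1 + 1.2 + 5.1 + 2.8); existing moment 6.1·228 + 1.2·540 + 5.1·293 + 2.8·820 = 5829.1.
For the centroid to hit 624: (5829.1 + w·686) / (15.2 + w) = 624.
So w = (624·15.2 − 5829.1)/(686 − 624) = 3655.7/62 ≈ 58.96.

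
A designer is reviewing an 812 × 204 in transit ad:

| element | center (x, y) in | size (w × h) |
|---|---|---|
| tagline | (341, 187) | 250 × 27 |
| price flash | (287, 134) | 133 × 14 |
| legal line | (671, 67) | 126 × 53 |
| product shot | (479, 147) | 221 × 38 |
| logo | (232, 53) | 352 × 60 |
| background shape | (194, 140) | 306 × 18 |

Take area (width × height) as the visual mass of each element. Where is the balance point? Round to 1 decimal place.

(344.0, 101.0)

Taking area as weight: tagline 250·27 = 6750, price flash 133·14 = 1862, legal line 126·53 = 6678, product shot 221·38 = 8398, logo 352·60 = 21120, background shape 306·18 = 5508. Sum 50316.
x: (6750·341 + 1862·287 + 6678·671 + 8398·479 + 21120·232 + 5508·194) / 50316 = 17308116 / 50316 ≈ 343.99
y: (6750·187 + 1862·134 + 6678·67 + 8398·147 + 21120·53 + 5508·140) / 50316 = 5084170 / 50316 ≈ 101.04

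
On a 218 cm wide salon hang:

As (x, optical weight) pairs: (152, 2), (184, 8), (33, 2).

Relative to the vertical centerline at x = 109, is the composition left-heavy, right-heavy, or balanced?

right-heavy

Weights sum to 2 + 8 + 2 = 12.
x-moment: 2·152 + 8·184 + 2·33 = 1842; centroid 1842/12 ≈ 153.50.
153.5 vs midline 109 → right-heavy.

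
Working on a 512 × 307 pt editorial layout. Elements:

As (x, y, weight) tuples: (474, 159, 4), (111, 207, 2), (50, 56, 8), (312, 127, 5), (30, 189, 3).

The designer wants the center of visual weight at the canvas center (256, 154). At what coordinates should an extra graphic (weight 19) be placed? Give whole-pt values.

New total weight: (4 + 2 + 8 + 5 + 3) + 19 = 41.
x: target moment 41×256 = 10496; current 4·474 + 2·111 + 8·50 + 5·312 + 3·30 = 4168; the extra graphic supplies 6328, so x = 6328/19 ≈ 333.05.
y: target moment 41×154 = 6314; current 4·159 + 2·207 + 8·56 + 5·127 + 3·189 = 2700; the extra graphic supplies 3614, so y = 3614/19 ≈ 190.21.

(333, 190)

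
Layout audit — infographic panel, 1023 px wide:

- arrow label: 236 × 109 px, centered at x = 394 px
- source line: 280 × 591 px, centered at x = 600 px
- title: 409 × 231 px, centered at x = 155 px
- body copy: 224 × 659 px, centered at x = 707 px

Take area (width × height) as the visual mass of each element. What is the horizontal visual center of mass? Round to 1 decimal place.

x ≈ 527.2

Taking area as weight: arrow label 236·109 = 25724, source line 280·591 = 165480, title 409·231 = 94479, body copy 224·659 = 147616. Sum 433299.
x-moment: 25724·394 + 165480·600 + 94479·155 + 147616·707 = 228432013; centroid 228432013/433299 ≈ 527.19.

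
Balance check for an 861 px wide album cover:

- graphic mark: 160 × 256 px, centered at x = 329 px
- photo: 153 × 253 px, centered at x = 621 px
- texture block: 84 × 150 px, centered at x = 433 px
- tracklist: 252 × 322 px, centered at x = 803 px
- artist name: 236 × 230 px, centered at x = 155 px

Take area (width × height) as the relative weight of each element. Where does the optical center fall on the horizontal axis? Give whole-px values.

Areas: graphic mark 160·256 = 40960, photo 153·253 = 38709, texture block 84·150 = 12600, tracklist 252·322 = 81144, artist name 236·230 = 54280. Total weight = 227693.
x: (40960·329 + 38709·621 + 12600·433 + 81144·803 + 54280·155) / 227693 = 116541961 / 227693 ≈ 511.84

x ≈ 512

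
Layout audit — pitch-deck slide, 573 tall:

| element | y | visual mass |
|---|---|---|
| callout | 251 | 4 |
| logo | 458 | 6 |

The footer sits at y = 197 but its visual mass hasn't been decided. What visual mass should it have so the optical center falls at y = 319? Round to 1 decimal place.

w ≈ 4.6

Existing Σw = 10 (4 + 6); existing moment 4·251 + 6·458 = 3752.
Balance at y = 319 requires (3752 + w·197) / (10 + w) = 319.
Solving: w = (319·10 − 3752) / (197 − 319) = -562 / -122 ≈ 4.61.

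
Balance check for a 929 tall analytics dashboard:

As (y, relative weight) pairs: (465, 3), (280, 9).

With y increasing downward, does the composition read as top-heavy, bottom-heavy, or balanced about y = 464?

Weights sum to 3 + 9 = 12.
y-moment: 3·465 + 9·280 = 3915; centroid 3915/12 ≈ 326.25.
326.2 vs midline 464 → top-heavy.

top-heavy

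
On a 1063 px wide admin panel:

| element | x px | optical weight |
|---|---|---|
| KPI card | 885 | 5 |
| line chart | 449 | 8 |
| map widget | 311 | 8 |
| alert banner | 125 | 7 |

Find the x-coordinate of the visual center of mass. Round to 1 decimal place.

x ≈ 406.4

Total weight = 5 + 8 + 8 + 7 = 28.
x-moment: 5·885 + 8·449 + 8·311 + 7·125 = 11380; centroid 11380/28 ≈ 406.43.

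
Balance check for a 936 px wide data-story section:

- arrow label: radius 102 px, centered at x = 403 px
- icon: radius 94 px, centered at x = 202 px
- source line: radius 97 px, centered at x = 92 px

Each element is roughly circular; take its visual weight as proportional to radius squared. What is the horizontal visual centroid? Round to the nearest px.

r² weights: arrow label 102² = 10404, icon 94² = 8836, source line 97² = 9409. Total = 28649.
Σw·x = 10404·403 + 8836·202 + 9409·92 = 6843312, so x̄ = 6843312/28649 ≈ 238.87.

x ≈ 239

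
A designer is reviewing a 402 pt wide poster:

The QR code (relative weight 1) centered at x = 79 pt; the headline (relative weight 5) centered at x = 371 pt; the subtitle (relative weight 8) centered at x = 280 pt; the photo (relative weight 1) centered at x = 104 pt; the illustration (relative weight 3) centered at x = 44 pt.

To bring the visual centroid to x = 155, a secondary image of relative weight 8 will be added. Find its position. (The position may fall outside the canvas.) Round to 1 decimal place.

x ≈ -47.5

With the secondary image, Σw becomes 1 + 5 + 8 + 1 + 3 + 8 = 26.
Along x: (4410 + 8·x) / 26 = 155 (existing moment 1·79 + 5·371 + 8·280 + 1·104 + 3·44 = 4410) ⇒ x = (4030 − 4410) / 8 ≈ -47.50.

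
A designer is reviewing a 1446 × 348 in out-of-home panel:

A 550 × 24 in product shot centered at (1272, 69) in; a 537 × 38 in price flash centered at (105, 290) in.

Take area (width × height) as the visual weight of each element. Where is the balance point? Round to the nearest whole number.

(563, 203)

Areas: product shot 550·24 = 13200, price flash 537·38 = 20406. Total weight = 33606.
Σw·x = 13200·1272 + 20406·105 = 18933030, so x̄ = 18933030/33606 ≈ 563.38.
Σw·y = 13200·69 + 20406·290 = 6828540, so ȳ = 6828540/33606 ≈ 203.19.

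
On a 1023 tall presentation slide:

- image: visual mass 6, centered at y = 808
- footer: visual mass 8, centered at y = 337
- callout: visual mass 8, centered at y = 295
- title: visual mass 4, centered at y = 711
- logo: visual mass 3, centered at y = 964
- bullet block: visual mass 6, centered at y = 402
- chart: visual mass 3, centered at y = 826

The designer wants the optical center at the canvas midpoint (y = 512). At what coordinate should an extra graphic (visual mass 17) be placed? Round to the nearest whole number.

y ≈ 449

After adding the extra graphic, total weight = 6 + 8 + 8 + 4 + 3 + 6 + 3 + 17 = 55.
y: need Σw·y = 55·512 = 28160. Existing = 6·808 + 8·337 + 8·295 + 4·711 + 3·964 + 6·402 + 3·826 = 20530. Remainder 7630 / 17 ≈ 448.82.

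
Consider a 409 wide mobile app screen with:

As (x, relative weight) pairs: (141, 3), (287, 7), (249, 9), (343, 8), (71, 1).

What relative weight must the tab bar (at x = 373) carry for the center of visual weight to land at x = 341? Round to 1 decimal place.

Fixed elements: Σw = 3 + 7 + 9 + 8 + 1 = 28, Σw·x = 3·141 + 7·287 + 9·249 + 8·343 + 1·71 = 7488.
Set Σw·x/Σw = 341: (7488 + 373w) = 341·(28 + w).
Solving: w = (341·28 − 7488) / (373 − 341) = 2060 / 32 ≈ 64.37.

w ≈ 64.4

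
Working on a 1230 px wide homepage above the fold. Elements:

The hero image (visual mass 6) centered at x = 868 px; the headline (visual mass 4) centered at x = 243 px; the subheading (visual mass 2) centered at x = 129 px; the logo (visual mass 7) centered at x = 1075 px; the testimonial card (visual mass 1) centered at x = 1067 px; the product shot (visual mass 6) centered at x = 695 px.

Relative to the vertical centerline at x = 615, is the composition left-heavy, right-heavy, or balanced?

Σw = 6 + 4 + 2 + 7 + 1 + 6 = 26.
Σw·x = 6·868 + 4·243 + 2·129 + 7·1075 + 1·1067 + 6·695 = 19200, so x̄ = 19200/26 ≈ 738.46.
738.5 lies right of the midline 615, so the layout is right-heavy.

right-heavy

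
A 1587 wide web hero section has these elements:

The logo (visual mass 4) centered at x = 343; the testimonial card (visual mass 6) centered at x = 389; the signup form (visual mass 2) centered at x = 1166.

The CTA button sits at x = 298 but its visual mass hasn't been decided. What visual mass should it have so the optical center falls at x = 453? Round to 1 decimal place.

Existing Σw = 12 (4 + 6 + 2); existing moment 4·343 + 6·389 + 2·1166 = 6038.
For the centroid to hit 453: (6038 + w·298) / (12 + w) = 453.
Rearranging, w·(298 − 453) = 453·12 − 6038 = -602, so w ≈ -602/-155 = 3.88.

w ≈ 3.9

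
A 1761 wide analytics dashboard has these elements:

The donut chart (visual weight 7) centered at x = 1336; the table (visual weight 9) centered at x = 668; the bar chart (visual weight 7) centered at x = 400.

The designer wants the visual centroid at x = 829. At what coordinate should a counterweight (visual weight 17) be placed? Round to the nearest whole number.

With the counterweight, Σw becomes 7 + 9 + 7 + 17 = 40.
x: need Σw·x = 40·829 = 33160. Existing = 7·1336 + 9·668 + 7·400 = 18164. Remainder 14996 / 17 ≈ 882.12.

x ≈ 882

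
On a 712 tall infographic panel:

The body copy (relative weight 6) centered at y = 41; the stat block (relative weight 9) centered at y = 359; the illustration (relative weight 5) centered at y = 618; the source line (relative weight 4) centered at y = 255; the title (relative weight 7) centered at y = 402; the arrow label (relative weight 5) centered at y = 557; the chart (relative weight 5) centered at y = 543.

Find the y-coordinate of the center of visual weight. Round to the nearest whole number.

Σw = 6 + 9 + 5 + 4 + 7 + 5 + 5 = 41.
y: moment 15901 / weight 41 ≈ 387.83

y ≈ 388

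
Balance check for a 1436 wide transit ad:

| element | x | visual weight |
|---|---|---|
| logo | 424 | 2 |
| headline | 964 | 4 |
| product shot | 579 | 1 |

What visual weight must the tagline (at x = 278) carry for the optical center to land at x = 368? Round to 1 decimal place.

w ≈ 30.1

Fixed elements: Σw = 2 + 4 + 1 = 7, Σw·x = 2·424 + 4·964 + 1·579 = 5283.
Set Σw·x/Σw = 368: (5283 + 278w) = 368·(7 + w).
So w = (368·7 − 5283)/(278 − 368) = -2707/-90 ≈ 30.08.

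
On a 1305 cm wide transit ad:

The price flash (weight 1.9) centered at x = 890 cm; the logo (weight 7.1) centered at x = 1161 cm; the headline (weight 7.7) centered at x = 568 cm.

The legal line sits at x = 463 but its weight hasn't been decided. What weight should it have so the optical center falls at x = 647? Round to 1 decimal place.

Fixed elements: Σw = 1.9 + 7.1 + 7.7 = 16.7, Σw·x = 1.9·890 + 7.1·1161 + 7.7·568 = 14307.7.
For the centroid to hit 647: (14307.7 + w·463) / (16.7 + w) = 647.
Rearranging, w·(463 − 647) = 647·16.7 − 14307.7 = -3502.8, so w ≈ -3502.8/-184 = 19.04.

w ≈ 19.0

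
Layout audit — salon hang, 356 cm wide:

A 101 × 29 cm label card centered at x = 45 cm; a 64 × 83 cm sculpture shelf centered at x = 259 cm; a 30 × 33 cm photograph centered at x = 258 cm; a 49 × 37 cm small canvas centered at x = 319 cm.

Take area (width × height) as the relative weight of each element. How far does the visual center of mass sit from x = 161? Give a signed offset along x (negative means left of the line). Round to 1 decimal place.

≈ 51.0 cm

Areas: label card 101·29 = 2929, sculpture shelf 64·83 = 5312, photograph 30·33 = 990, small canvas 49·37 = 1813. Total weight = 11044.
Σw·x = 2929·45 + 5312·259 + 990·258 + 1813·319 = 2341380, so x̄ = 2341380/11044 ≈ 212.00.
Offset from x = 161: 212.00 − 161 ≈ 51.00.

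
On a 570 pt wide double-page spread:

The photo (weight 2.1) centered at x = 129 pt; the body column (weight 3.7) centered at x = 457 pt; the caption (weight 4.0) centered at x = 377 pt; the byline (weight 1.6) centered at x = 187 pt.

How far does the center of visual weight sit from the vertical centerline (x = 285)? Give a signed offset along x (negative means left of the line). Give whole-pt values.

Σw = 2.1 + 3.7 + 4.0 + 1.6 = 11.4.
x-moment: 2.1·129 + 3.7·457 + 4.0·377 + 1.6·187 = 3769.0; centroid 3769.0/11.4 ≈ 330.61.
Difference: 330.61 − 285 ≈ 45.61.

≈ 46 pt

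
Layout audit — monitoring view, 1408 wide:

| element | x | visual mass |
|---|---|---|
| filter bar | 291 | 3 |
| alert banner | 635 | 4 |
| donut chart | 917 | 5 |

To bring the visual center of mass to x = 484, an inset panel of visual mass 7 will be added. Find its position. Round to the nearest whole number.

With the inset panel, Σw becomes 3 + 4 + 5 + 7 = 19.
x: need Σw·x = 19·484 = 9196. Existing = 3·291 + 4·635 + 5·917 = 7998. Remainder 1198 / 7 ≈ 171.14.

x ≈ 171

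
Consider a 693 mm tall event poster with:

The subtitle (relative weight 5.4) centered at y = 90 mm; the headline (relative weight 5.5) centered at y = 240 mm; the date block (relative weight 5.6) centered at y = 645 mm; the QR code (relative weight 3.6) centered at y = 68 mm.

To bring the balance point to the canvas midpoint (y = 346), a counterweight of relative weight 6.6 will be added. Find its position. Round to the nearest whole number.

After adding the counterweight, total weight = 5.4 + 5.5 + 5.6 + 3.6 + 6.6 = 26.7.
Along y: (5662.8 + 6.6·y) / 26.7 = 346 (existing moment 5.4·90 + 5.5·240 + 5.6·645 + 3.6·68 = 5662.8) ⇒ y = (9238.2 − 5662.8) / 6.6 ≈ 541.73.

y ≈ 542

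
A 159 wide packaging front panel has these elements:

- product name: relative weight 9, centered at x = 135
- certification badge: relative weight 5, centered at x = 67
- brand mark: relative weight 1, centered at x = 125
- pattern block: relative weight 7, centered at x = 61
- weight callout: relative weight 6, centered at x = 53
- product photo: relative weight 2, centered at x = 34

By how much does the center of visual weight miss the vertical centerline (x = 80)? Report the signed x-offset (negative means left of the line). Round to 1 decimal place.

≈ 2.9

Total weight = 9 + 5 + 1 + 7 + 6 + 2 = 30.
x-moment: 9·135 + 5·67 + 1·125 + 7·61 + 6·53 + 2·34 = 2488; centroid 2488/30 ≈ 82.93.
Against x = 80, that's 82.93 − 80 = 2.93.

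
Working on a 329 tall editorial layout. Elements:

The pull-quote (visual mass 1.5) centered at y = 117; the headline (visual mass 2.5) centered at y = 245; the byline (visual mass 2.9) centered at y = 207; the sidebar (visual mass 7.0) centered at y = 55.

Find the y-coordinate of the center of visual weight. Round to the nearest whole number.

Weights sum to 1.5 + 2.5 + 2.9 + 7.0 = 13.9.
Σw·y = 1.5·117 + 2.5·245 + 2.9·207 + 7.0·55 = 1773.3, so ȳ = 1773.3/13.9 ≈ 127.58.

y ≈ 128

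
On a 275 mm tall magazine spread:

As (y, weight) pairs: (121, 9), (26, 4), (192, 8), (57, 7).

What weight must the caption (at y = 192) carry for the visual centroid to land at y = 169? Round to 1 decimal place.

Existing Σw = 28 (9 + 4 + 8 + 7); existing moment 9·121 + 4·26 + 8·192 + 7·57 = 3128.
Set Σw·y/Σw = 169: (3128 + 192w) = 169·(28 + w).
So w = (169·28 − 3128)/(192 − 169) = 1604/23 ≈ 69.74.

w ≈ 69.7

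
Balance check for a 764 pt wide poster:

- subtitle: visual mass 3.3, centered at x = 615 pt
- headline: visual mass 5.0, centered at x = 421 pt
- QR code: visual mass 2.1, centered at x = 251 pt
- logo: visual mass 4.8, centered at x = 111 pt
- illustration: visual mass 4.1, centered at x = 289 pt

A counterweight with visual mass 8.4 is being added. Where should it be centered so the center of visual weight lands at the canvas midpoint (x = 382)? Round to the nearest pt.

x ≈ 500

After adding the counterweight, total weight = 3.3 + 5.0 + 2.1 + 4.8 + 4.1 + 8.4 = 27.7.
x: target moment 27.7×382 = 10581.4; current 3.3·615 + 5.0·421 + 2.1·251 + 4.8·111 + 4.1·289 = 6379.3; the counterweight supplies 4202.1, so x = 4202.1/8.4 ≈ 500.25.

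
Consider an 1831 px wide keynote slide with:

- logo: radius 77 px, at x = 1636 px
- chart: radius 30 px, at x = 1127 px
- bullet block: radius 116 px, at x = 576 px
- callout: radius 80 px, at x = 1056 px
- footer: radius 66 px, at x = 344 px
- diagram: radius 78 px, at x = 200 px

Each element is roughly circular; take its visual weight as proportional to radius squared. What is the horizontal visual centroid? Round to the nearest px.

x ≈ 753

Weights ∝ r²: logo 77² = 5929, chart 30² = 900, bullet block 116² = 13456, callout 80² = 6400, footer 66² = 4356, diagram 78² = 6084; Σw = 37125.
x: moment 27938464 / weight 37125 ≈ 752.55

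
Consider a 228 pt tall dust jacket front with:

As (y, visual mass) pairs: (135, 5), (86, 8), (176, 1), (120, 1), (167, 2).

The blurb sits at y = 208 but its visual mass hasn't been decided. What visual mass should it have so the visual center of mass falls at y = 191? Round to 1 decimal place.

w ≈ 73.8

Existing Σw = 17 (5 + 8 + 1 + 1 + 2); existing moment 5·135 + 8·86 + 1·176 + 1·120 + 2·167 = 1993.
Balance at y = 191 requires (1993 + w·208) / (17 + w) = 191.
Rearranging, w·(208 − 191) = 191·17 − 1993 = 1254, so w ≈ 1254/17 = 73.76.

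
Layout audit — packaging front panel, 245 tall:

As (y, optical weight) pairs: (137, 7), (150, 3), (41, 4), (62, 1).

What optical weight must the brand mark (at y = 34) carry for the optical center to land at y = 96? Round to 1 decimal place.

w ≈ 3.1

Existing Σw = 15 (7 + 3 + 4 + 1); existing moment 7·137 + 3·150 + 4·41 + 1·62 = 1635.
Set Σw·y/Σw = 96: (1635 + 34w) = 96·(15 + w).
Rearranging, w·(34 − 96) = 96·15 − 1635 = -195, so w ≈ -195/-62 = 3.15.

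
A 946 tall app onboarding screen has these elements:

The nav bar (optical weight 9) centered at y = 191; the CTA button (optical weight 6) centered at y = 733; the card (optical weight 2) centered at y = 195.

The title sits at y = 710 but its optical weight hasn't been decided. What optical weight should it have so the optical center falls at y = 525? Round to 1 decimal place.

w ≈ 13.1

Existing Σw = 17 (9 + 6 + 2); existing moment 9·191 + 6·733 + 2·195 = 6507.
Set Σw·y/Σw = 525: (6507 + 710w) = 525·(17 + w).
So w = (525·17 − 6507)/(710 − 525) = 2418/185 ≈ 13.07.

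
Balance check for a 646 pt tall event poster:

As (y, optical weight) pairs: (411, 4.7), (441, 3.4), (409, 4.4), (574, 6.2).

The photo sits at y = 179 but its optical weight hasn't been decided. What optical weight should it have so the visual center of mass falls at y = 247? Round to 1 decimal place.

Existing Σw = 18.7 (4.7 + 3.4 + 4.4 + 6.2); existing moment 4.7·411 + 3.4·441 + 4.4·409 + 6.2·574 = 8789.5.
Set Σw·y/Σw = 247: (8789.5 + 179w) = 247·(18.7 + w).
Solving: w = (247·18.7 − 8789.5) / (179 − 247) = -4170.6 / -68 ≈ 61.33.

w ≈ 61.3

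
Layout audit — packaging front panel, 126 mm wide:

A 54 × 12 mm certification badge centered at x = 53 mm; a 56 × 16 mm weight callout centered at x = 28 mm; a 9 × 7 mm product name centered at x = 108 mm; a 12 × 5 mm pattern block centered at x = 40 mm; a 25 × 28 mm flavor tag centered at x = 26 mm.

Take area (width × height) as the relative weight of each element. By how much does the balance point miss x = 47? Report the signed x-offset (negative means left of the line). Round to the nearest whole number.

≈ -10 mm

Areas: certification badge 54·12 = 648, weight callout 56·16 = 896, product name 9·7 = 63, pattern block 12·5 = 60, flavor tag 25·28 = 700. Total weight = 2367.
x-moment: 648·53 + 896·28 + 63·108 + 60·40 + 700·26 = 86836; centroid 86836/2367 ≈ 36.69.
Against x = 47, that's 36.69 − 47 = -10.31.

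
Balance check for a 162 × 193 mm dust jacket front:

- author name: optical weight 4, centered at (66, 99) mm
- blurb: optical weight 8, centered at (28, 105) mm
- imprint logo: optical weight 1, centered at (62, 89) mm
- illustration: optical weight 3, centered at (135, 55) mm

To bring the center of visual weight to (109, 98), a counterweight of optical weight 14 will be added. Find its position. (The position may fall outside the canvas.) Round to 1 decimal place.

(165.4, 103.6)

With the counterweight, Σw becomes 4 + 8 + 1 + 3 + 14 = 30.
Along x: (955 + 14·x) / 30 = 109 (existing moment 4·66 + 8·28 + 1·62 + 3·135 = 955) ⇒ x = (3270 − 955) / 14 ≈ 165.36.
Along y: (1490 + 14·y) / 30 = 98 (existing moment 4·99 + 8·105 + 1·89 + 3·55 = 1490) ⇒ y = (2940 − 1490) / 14 ≈ 103.57.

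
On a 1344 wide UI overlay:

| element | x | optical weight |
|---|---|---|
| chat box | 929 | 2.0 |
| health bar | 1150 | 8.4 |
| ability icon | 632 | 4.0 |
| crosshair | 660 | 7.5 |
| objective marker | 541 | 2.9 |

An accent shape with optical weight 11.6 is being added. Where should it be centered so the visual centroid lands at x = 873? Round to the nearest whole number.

x ≈ 967

After adding the accent shape, total weight = 2.0 + 8.4 + 4.0 + 7.5 + 2.9 + 11.6 = 36.4.
Along x: (20564.9 + 11.6·x) / 36.4 = 873 (existing moment 2.0·929 + 8.4·1150 + 4.0·632 + 7.5·660 + 2.9·541 = 20564.9) ⇒ x = (31777.2 − 20564.9) / 11.6 ≈ 966.58.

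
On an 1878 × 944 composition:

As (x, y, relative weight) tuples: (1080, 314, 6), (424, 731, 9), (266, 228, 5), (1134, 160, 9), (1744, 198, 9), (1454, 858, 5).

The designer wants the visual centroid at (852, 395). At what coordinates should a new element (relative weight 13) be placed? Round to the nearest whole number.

With the new element, Σw becomes 6 + 9 + 5 + 9 + 9 + 5 + 13 = 56.
x: need Σw·x = 56·852 = 47712. Existing = 6·1080 + 9·424 + 5·266 + 9·1134 + 9·1744 + 5·1454 = 44798. Remainder 2914 / 13 ≈ 224.15.
y: need Σw·y = 56·395 = 22120. Existing = 6·314 + 9·731 + 5·228 + 9·160 + 9·198 + 5·858 = 17115. Remainder 5005 / 13 ≈ 385.00.

(224, 385)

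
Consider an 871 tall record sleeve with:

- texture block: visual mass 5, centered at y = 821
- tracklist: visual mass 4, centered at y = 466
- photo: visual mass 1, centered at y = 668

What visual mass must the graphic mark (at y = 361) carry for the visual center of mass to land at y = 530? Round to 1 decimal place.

Known weights sum to 5 + 4 + 1 = 10; their moment is 5·821 + 4·466 + 1·668 = 6637.
Set Σw·y/Σw = 530: (6637 + 361w) = 530·(10 + w).
Solving: w = (530·10 − 6637) / (361 − 530) = -1337 / -169 ≈ 7.91.

w ≈ 7.9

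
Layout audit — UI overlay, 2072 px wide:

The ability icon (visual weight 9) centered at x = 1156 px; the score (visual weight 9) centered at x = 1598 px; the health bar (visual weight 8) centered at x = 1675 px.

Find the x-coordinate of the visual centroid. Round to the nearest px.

x ≈ 1469

Σw = 9 + 9 + 8 = 26.
Σw·x = 9·1156 + 9·1598 + 8·1675 = 38186, so x̄ = 38186/26 ≈ 1468.69.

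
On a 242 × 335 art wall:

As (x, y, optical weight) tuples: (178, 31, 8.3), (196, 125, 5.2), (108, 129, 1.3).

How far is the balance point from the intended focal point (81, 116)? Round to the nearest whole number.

Σw = 8.3 + 5.2 + 1.3 = 14.8.
x: (8.3·178 + 5.2·196 + 1.3·108) / 14.8 = 2637.0 / 14.8 ≈ 178.18
y: (8.3·31 + 5.2·125 + 1.3·129) / 14.8 = 1075.0 / 14.8 ≈ 72.64
Relative to (81, 116): Δ = (97.18, -43.36); |Δ| = √(97.18² + -43.36²) ≈ 106.41.

≈ 106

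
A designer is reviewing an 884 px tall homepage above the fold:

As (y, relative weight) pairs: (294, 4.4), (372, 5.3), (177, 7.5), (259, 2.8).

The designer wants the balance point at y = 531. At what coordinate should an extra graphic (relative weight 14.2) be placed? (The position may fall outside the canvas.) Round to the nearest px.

y ≈ 904

New total weight: (4.4 + 5.3 + 7.5 + 2.8) + 14.2 = 34.2.
Along y: (5317.9 + 14.2·y) / 34.2 = 531 (existing moment 4.4·294 + 5.3·372 + 7.5·177 + 2.8·259 = 5317.9) ⇒ y = (18160.2 − 5317.9) / 14.2 ≈ 904.39.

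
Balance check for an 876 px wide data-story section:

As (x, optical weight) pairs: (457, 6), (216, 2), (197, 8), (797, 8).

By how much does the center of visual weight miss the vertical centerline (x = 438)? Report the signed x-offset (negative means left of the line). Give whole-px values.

≈ 26 px

Weights sum to 6 + 2 + 8 + 8 = 24.
Σw·x = 6·457 + 2·216 + 8·197 + 8·797 = 11126, so x̄ = 11126/24 ≈ 463.58.
Against x = 438, that's 463.58 − 438 = 25.58.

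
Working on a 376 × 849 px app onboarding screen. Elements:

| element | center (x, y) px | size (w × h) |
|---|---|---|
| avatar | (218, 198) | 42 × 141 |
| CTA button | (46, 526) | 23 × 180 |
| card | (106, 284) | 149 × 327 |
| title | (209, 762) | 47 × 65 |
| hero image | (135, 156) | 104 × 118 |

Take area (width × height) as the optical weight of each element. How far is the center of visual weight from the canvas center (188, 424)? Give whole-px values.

Areas → weights: avatar 42·141 = 5922, CTA button 23·180 = 4140, card 149·327 = 48723, title 47·65 = 3055, hero image 104·118 = 12272; Σw = 74112.
x-moment: 5922·218 + 4140·46 + 48723·106 + 3055·209 + 12272·135 = 8941289; centroid 8941289/74112 ≈ 120.65.
y-moment: 5922·198 + 4140·526 + 48723·284 + 3055·762 + 12272·156 = 21429870; centroid 21429870/74112 ≈ 289.16.
Offset from (188, 424): Δx ≈ -67.35, Δy ≈ -134.84; distance = √(Δx² + Δy²) ≈ 150.73.

≈ 151 px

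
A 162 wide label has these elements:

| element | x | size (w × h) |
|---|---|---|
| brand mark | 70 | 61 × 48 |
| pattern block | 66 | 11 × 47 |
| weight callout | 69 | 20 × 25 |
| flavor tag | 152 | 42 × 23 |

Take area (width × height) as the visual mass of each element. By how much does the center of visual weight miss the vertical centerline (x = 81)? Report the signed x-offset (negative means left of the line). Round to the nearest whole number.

Areas: brand mark 61·48 = 2928, pattern block 11·47 = 517, weight callout 20·25 = 500, flavor tag 42·23 = 966. Total weight = 4911.
x-moment: 2928·70 + 517·66 + 500·69 + 966·152 = 420414; centroid 420414/4911 ≈ 85.61.
Against x = 81, that's 85.61 − 81 = 4.61.

≈ 5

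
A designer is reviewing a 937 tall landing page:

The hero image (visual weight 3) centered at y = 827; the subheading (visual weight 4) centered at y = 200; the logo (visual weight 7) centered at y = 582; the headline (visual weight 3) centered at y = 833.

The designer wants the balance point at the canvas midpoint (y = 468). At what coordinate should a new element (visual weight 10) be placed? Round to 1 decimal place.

After adding the new element, total weight = 3 + 4 + 7 + 3 + 10 = 27.
y: need Σw·y = 27·468 = 12636. Existing = 3·827 + 4·200 + 7·582 + 3·833 = 9854. Remainder 2782 / 10 ≈ 278.20.

y ≈ 278.2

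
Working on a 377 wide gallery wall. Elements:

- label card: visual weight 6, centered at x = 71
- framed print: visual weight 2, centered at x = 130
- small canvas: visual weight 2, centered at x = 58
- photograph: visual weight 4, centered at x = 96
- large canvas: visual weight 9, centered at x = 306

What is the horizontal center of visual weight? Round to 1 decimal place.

Σw = 6 + 2 + 2 + 4 + 9 = 23.
x-moment: 6·71 + 2·130 + 2·58 + 4·96 + 9·306 = 3940; centroid 3940/23 ≈ 171.30.

x ≈ 171.3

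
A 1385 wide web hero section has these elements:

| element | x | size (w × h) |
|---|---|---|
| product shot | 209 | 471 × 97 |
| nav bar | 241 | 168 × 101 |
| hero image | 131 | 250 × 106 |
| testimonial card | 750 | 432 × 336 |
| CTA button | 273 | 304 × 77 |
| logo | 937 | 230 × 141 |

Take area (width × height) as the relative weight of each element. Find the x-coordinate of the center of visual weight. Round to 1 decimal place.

x ≈ 560.9

Taking area as weight: product shot 471·97 = 45687, nav bar 168·101 = 16968, hero image 250·106 = 26500, testimonial card 432·336 = 145152, CTA button 304·77 = 23408, logo 230·141 = 32430. Sum 290145.
Σw·x = 45687·209 + 16968·241 + 26500·131 + 145152·750 + 23408·273 + 32430·937 = 162750665, so x̄ = 162750665/290145 ≈ 560.93.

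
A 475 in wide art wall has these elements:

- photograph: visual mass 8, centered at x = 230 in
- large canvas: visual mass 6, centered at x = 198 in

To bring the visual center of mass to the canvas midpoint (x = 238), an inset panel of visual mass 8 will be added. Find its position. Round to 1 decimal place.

x ≈ 276.0

New total weight: (8 + 6) + 8 = 22.
x: need Σw·x = 22·238 = 5236. Existing = 8·230 + 6·198 = 3028. Remainder 2208 / 8 ≈ 276.00.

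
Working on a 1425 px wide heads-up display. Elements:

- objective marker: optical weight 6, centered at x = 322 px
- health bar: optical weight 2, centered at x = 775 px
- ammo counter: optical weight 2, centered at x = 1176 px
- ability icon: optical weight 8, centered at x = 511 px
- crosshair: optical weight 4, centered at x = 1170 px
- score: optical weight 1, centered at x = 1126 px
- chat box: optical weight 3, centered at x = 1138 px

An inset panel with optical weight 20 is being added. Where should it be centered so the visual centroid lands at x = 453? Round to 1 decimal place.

With the inset panel, Σw becomes 6 + 2 + 2 + 8 + 4 + 1 + 3 + 20 = 46.
Along x: (19142 + 20·x) / 46 = 453 (existing moment 6·322 + 2·775 + 2·1176 + 8·511 + 4·1170 + 1·1126 + 3·1138 = 19142) ⇒ x = (20838 − 19142) / 20 ≈ 84.80.

x ≈ 84.8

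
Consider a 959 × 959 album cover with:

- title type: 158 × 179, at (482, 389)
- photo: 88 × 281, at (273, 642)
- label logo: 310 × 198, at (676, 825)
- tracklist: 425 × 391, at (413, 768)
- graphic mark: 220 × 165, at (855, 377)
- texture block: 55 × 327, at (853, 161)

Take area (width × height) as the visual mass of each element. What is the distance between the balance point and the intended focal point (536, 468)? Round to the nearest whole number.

Areas → weights: title type 158·179 = 28282, photo 88·281 = 24728, label logo 310·198 = 61380, tracklist 425·391 = 166175, graphic mark 220·165 = 36300, texture block 55·327 = 17985; Σw = 334850.
x-moment: 28282·482 + 24728·273 + 61380·676 + 166175·413 + 36300·855 + 17985·853 = 176883528; centroid 176883528/334850 ≈ 528.25.
y-moment: 28282·389 + 24728·642 + 61380·825 + 166175·768 + 36300·377 + 17985·161 = 221718659; centroid 221718659/334850 ≈ 662.14.
Relative to (536, 468): Δ = (-7.75, 194.14); |Δ| = √(-7.75² + 194.14²) ≈ 194.30.

≈ 194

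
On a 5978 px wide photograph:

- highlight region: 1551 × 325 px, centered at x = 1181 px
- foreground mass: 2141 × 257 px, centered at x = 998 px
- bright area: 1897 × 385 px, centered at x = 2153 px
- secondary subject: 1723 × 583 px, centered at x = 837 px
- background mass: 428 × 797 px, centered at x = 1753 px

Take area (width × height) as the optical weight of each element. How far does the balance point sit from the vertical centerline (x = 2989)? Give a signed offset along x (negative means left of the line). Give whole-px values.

≈ -1661 px

Areas: highlight region 1551·325 = 504075, foreground mass 2141·257 = 550237, bright area 1897·385 = 730345, secondary subject 1723·583 = 1004509, background mass 428·797 = 341116. Total weight = 3130282.
x-moment: 504075·1181 + 550237·998 + 730345·2153 + 1004509·837 + 341116·1753 = 4155632267; centroid 4155632267/3130282 ≈ 1327.56.
Difference: 1327.56 − 2989 ≈ -1661.44.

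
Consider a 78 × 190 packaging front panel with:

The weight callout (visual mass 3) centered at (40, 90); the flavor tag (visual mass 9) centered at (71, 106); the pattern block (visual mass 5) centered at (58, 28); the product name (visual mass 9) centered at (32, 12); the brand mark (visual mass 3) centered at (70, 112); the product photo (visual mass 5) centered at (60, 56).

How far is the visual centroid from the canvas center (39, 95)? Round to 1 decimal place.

Σw = 3 + 9 + 5 + 9 + 3 + 5 = 34.
Σw·x = 3·40 + 9·71 + 5·58 + 9·32 + 3·70 + 5·60 = 1847, so x̄ = 1847/34 ≈ 54.32.
Σw·y = 3·90 + 9·106 + 5·28 + 9·12 + 3·112 + 5·56 = 2088, so ȳ = 2088/34 ≈ 61.41.
From (39, 95): dx = 15.32, dy = -33.59, so the distance is √(dx²+dy²) ≈ 36.92.

≈ 36.9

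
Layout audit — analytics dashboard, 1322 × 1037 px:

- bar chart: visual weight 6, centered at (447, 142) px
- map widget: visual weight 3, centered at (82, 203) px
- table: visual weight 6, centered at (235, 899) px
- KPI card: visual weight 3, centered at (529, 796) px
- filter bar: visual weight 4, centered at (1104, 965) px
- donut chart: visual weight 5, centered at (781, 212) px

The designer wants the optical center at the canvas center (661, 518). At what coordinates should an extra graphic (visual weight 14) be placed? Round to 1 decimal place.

(918.2, 505.4)

After adding the extra graphic, total weight = 6 + 3 + 6 + 3 + 4 + 5 + 14 = 41.
x: need Σw·x = 41·661 = 27101. Existing = 6·447 + 3·82 + 6·235 + 3·529 + 4·1104 + 5·781 = 14246. Remainder 12855 / 14 ≈ 918.21.
y: need Σw·y = 41·518 = 21238. Existing = 6·142 + 3·203 + 6·899 + 3·796 + 4·965 + 5·212 = 14163. Remainder 7075 / 14 ≈ 505.36.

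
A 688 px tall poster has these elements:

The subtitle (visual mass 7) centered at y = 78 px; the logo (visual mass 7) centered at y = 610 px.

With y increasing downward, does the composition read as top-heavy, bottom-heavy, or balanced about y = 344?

balanced

Total weight = 7 + 7 = 14.
y-moment: 7·78 + 7·610 = 4816; centroid 4816/14 ≈ 344.00.
344.00 = 344 exactly: balanced.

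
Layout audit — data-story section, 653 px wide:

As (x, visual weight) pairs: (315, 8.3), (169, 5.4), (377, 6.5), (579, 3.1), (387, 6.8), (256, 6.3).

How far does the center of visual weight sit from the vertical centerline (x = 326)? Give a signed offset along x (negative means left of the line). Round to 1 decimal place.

Weights sum to 8.3 + 5.4 + 6.5 + 3.1 + 6.8 + 6.3 = 36.4.
x: moment 12016.9 / weight 36.4 ≈ 330.13
Difference: 330.13 − 326 ≈ 4.13.

≈ 4.1 px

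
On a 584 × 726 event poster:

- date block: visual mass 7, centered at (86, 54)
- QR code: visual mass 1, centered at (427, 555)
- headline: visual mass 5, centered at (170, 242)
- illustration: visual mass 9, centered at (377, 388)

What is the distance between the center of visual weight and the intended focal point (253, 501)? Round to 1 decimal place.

≈ 245.2

Weights sum to 7 + 1 + 5 + 9 = 22.
x-moment: 7·86 + 1·427 + 5·170 + 9·377 = 5272; centroid 5272/22 ≈ 239.64.
y-moment: 7·54 + 1·555 + 5·242 + 9·388 = 5635; centroid 5635/22 ≈ 256.14.
Offset from (253, 501): Δx ≈ -13.36, Δy ≈ -244.86; distance = √(Δx² + Δy²) ≈ 245.23.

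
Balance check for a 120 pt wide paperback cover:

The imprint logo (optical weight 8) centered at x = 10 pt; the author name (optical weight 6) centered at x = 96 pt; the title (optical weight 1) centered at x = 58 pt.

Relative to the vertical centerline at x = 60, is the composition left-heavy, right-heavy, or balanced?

Weights sum to 8 + 6 + 1 = 15.
x-moment: 8·10 + 6·96 + 1·58 = 714; centroid 714/15 ≈ 47.60.
Since 47.6 is left of 60, the composition reads left-heavy.

left-heavy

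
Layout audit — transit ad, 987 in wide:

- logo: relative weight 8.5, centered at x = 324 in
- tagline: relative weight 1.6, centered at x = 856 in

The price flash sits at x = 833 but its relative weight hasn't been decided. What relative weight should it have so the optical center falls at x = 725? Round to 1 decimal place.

Existing Σw = 10.1 (8.5 + 1.6); existing moment 8.5·324 + 1.6·856 = 4123.6.
For the centroid to hit 725: (4123.6 + w·833) / (10.1 + w) = 725.
So w = (725·10.1 − 4123.6)/(833 − 725) = 3198.9/108 ≈ 29.62.

w ≈ 29.6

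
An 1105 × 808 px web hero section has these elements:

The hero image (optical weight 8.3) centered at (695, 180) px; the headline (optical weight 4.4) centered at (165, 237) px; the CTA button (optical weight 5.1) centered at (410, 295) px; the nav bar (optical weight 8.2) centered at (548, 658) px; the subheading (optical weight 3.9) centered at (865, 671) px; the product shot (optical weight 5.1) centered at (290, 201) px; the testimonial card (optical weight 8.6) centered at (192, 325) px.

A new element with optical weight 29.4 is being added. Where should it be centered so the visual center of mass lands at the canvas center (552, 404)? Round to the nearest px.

(705, 463)

With the new element, Σw becomes 8.3 + 4.4 + 5.1 + 8.2 + 3.9 + 5.1 + 8.6 + 29.4 = 73.0.
Along x: (19582.8 + 29.4·x) / 73.0 = 552 (existing moment 8.3·695 + 4.4·165 + 5.1·410 + 8.2·548 + 3.9·865 + 5.1·290 + 8.6·192 = 19582.8) ⇒ x = (40296.0 − 19582.8) / 29.4 ≈ 704.53.
Along y: (15873.9 + 29.4·y) / 73.0 = 404 (existing moment 8.3·180 + 4.4·237 + 5.1·295 + 8.2·658 + 3.9·671 + 5.1·201 + 8.6·325 = 15873.9) ⇒ y = (29492.0 − 15873.9) / 29.4 ≈ 463.20.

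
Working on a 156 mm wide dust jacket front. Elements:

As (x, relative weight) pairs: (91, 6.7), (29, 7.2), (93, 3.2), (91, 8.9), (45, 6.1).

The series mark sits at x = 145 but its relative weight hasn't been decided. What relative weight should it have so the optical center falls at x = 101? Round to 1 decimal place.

w ≈ 23.7

Existing Σw = 32.1 (6.7 + 7.2 + 3.2 + 8.9 + 6.1); existing moment 6.7·91 + 7.2·29 + 3.2·93 + 8.9·91 + 6.1·45 = 2200.5.
Set Σw·x/Σw = 101: (2200.5 + 145w) = 101·(32.1 + w).
Solving: w = (101·32.1 − 2200.5) / (145 − 101) = 1041.6 / 44 ≈ 23.67.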